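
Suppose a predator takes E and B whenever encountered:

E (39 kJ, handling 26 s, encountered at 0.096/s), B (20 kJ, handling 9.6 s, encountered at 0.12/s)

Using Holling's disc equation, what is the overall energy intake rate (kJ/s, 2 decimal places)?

Energy encountered per unit search time: 0.096×39 + 0.12×20 = 6.144 kJ/s.
Handling time per unit search time: 0.096×26 + 0.12×9.6 = 3.648.
Rate = 6.144/(1 + 3.648) = 1.322 kJ/s.

1.32 kJ/s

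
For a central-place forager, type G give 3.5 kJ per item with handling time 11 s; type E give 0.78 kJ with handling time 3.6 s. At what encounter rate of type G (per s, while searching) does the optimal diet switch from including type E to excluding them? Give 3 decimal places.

0.194 per s

Drop type E once their profitability E₂/h₂ falls below the rate achievable on type G alone: E₂/h₂ = λE₁/(1 + λh₁).
Solve for λ: λE₁h₂ = E₂(1 + λh₁) → λ(E₁h₂ − E₂h₁) = E₂ → λ = E₂/(E₁h₂ − E₂h₁).
λ = 0.78/(3.5×3.6 − 0.78×11) = 0.78/4.02 = 0.194 per s.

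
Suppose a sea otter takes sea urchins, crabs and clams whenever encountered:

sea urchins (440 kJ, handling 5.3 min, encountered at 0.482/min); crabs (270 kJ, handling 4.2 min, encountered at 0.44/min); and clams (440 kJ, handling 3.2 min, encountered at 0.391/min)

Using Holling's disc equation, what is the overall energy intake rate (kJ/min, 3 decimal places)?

Energy encountered per unit search time: 0.482×440 + 0.44×270 + 0.391×440 = 502.9 kJ/min.
Handling time per unit search time: 0.482×5.3 + 0.44×4.2 + 0.391×3.2 = 5.654.
Rate = 502.9/(1 + 5.654) = 75.58 kJ/min.

75.584 kJ/min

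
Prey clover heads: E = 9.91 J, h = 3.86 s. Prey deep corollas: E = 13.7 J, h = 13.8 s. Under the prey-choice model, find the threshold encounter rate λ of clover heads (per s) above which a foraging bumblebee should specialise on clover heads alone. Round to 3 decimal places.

0.163 per s

The zero-one rule: include deep corollas iff E₂/h₂ > λE₁/(1+λh₁). Equality gives the switch point.
λE₁h₂ = E₂ + λE₂h₁ ⇒ λ = E₂/(E₁h₂ − E₂h₁) = 13.7/(136.8 − 52.88) = 0.1633 per s.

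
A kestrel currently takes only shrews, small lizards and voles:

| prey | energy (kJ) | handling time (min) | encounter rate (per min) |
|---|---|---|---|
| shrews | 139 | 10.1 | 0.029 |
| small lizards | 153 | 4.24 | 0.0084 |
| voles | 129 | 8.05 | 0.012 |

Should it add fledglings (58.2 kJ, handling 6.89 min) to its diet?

On shrews, small lizards and voles alone, R = ΣλE/(1+Σλh) = 6.864/1.425 = 4.817 kJ/min.
Profitability of fledglings: 58.2/6.89 = 8.447 kJ/min.
Since 8.447 > R, including fledglings increases the long-run rate.

Yes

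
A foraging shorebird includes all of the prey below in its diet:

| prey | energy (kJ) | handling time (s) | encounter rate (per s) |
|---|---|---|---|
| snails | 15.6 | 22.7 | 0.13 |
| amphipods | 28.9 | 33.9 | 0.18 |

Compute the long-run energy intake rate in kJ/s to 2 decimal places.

0.72 kJ/s

R = (0.13×15.6 + 0.18×28.9) / (1 + 0.13×22.7 + 0.18×33.9) = 7.23/10.05 = 0.7192 kJ/s.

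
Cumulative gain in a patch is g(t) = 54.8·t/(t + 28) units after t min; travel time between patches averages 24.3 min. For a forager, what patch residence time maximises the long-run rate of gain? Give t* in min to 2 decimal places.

26.08 min

Optimal t* satisfies g'(t*) = g(t*)/(T + t*).
g'(t) = 54.8·28/(t + 28)². Setting 54.8·28/(t+28)² = 54.8t/[(t+28)(24.3+t)] gives 28(24.3+t) = t(t+28), so t² = 28×24.3 = 680.4.
t* = √680.4 = 26.08 min.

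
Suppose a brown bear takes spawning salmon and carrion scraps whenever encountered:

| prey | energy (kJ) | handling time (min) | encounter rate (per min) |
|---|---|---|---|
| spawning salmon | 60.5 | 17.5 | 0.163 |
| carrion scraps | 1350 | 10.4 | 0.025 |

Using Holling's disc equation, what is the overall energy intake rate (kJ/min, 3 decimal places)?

10.605 kJ/min

R = Σλ_iE_i / (1 + Σλ_ih_i)
Numerator: 0.163×60.5 + 0.025×1350 = 43.61
Denominator: 1 + 0.163×17.5 + 0.025×10.4 = 4.112
R = 43.61/4.112 = 10.6 kJ/min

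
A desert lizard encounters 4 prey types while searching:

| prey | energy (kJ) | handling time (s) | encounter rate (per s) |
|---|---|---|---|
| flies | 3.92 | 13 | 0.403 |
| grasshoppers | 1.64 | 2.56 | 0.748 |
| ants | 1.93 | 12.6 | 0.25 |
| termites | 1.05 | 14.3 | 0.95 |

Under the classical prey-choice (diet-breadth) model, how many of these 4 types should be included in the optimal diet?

Rank by E/h (kJ/s): grasshoppers 0.641, flies 0.302, ants 0.153, termites 0.0734. Include each in turn until the next type's E/h falls below the running intake rate.
Rate on top 1: 0.4208. flies: 0.302 < 0.4208 → exclude; stop.
Optimal diet: grasshoppers — 1 of 4 types.

1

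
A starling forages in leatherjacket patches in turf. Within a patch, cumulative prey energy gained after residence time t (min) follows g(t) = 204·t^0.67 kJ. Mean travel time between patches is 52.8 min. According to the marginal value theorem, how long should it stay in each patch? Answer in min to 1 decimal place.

By the marginal value theorem, leave when the instantaneous gain rate g'(t) equals the habitat-wide average g(t)/(T + t).
g'(t) = 0.67·204·t^-0.33. Setting 0.67·204·t^-0.33 = 204·t^0.67/(52.8+t) gives 0.67(52.8+t) = t, so 0.33·t = 0.67×52.8.
t* = 0.67×52.8/0.33 = 107.2 min.

107.2 min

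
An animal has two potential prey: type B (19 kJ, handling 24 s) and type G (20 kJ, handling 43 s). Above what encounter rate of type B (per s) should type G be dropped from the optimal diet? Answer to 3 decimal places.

0.059 per s

Drop type G once their profitability E₂/h₂ falls below the rate achievable on type B alone: E₂/h₂ = λE₁/(1 + λh₁).
Solve for λ: λE₁h₂ = E₂(1 + λh₁) → λ(E₁h₂ − E₂h₁) = E₂ → λ = E₂/(E₁h₂ − E₂h₁).
λ = 20/(19×43 − 20×24) = 20/337 = 0.05935 per s.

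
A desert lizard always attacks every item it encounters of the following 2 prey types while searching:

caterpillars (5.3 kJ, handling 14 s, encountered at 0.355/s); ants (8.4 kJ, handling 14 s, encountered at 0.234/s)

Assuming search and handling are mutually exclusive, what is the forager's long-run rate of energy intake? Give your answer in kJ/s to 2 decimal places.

0.42 kJ/s

Energy encountered per unit search time: 0.355×5.3 + 0.234×8.4 = 3.847 kJ/s.
Handling time per unit search time: 0.355×14 + 0.234×14 = 8.246.
Rate = 3.847/(1 + 8.246) = 0.4161 kJ/s.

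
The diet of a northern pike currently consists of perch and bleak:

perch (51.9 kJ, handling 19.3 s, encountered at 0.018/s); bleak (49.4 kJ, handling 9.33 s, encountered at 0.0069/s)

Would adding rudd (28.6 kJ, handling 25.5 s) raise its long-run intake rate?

Yes

Intake rate on the current diet: R = (0.018×51.9 + 0.0069×49.4) / (1 + 0.018×19.3 + 0.0069×9.33) = 1.275/1.412 = 0.9032 kJ/s.
Profitability of rudd: 28.6/25.5 = 1.122 kJ/s.
Since 1.122 > R, including rudd increases the long-run rate.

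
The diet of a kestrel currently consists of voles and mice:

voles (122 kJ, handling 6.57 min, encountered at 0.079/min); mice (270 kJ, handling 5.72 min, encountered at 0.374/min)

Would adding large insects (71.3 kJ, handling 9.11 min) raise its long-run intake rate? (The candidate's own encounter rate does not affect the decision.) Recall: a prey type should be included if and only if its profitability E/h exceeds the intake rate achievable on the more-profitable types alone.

No

Current rate: (0.079×122 + 0.374×270)/(1 + 0.079×6.57 + 0.374×5.72) = 30.24 kJ/min.
large insects: E/h = 71.3/9.11 = 7.827 kJ/min.
7.827 < 30.24, so adding large insects would lower the average — exclude it.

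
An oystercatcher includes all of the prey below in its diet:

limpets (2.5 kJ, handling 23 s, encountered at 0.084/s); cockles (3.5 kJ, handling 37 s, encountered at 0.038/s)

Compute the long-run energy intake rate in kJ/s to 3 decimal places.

0.079 kJ/s

R = Σλ_iE_i / (1 + Σλ_ih_i)
Numerator: 0.084×2.5 + 0.038×3.5 = 0.343
Denominator: 1 + 0.084×23 + 0.038×37 = 4.338
R = 0.343/4.338 = 0.07907 kJ/s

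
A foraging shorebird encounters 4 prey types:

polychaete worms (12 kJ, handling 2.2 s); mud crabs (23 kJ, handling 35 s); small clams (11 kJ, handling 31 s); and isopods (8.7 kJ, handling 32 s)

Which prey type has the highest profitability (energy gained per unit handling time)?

In descending order of E/h:
polychaete worms: 12/2.2 = 5.45 kJ/s
mud crabs: 23/35 = 0.657 kJ/s
small clams: 11/31 = 0.355 kJ/s
isopods: 8.7/32 = 0.272 kJ/s

polychaete worms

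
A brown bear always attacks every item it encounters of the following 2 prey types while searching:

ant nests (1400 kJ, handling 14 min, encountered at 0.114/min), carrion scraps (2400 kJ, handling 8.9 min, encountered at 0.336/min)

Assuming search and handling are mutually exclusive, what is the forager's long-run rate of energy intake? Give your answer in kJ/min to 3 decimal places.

172.920 kJ/min

R = Σλ_iE_i / (1 + Σλ_ih_i)
Numerator: 0.114×1400 + 0.336×2400 = 966
Denominator: 1 + 0.114×14 + 0.336×8.9 = 5.586
R = 966/5.586 = 172.9 kJ/min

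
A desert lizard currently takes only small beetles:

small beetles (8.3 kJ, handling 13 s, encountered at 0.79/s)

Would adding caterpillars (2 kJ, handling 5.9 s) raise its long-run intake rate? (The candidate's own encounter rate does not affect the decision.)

On small beetles alone, R = ΣλE/(1+Σλh) = 6.557/11.27 = 0.5818 kJ/s.
caterpillars: E/h = 2/5.9 = 0.339 kJ/s.
0.339 < 0.5818, so adding caterpillars would lower the average — exclude it.

No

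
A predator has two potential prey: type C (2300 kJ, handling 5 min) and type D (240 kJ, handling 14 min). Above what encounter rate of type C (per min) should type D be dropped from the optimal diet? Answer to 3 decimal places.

Drop type D once their profitability E₂/h₂ falls below the rate achievable on type C alone: E₂/h₂ = λE₁/(1 + λh₁).
Solve for λ: λE₁h₂ = E₂(1 + λh₁) → λ(E₁h₂ − E₂h₁) = E₂ → λ = E₂/(E₁h₂ − E₂h₁).
λ = 240/(2300×14 − 240×5) = 240/3.1e+04 = 0.007742 per min.

0.008 per min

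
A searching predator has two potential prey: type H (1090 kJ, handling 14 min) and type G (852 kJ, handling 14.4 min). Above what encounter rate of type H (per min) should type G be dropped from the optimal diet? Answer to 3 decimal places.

0.226 per min

The zero-one rule: include type G iff E₂/h₂ > λE₁/(1+λh₁). Equality gives the switch point.
λE₁h₂ = E₂ + λE₂h₁ ⇒ λ = E₂/(E₁h₂ − E₂h₁) = 852/(1.57e+04 − 1.193e+04) = 0.2261 per min.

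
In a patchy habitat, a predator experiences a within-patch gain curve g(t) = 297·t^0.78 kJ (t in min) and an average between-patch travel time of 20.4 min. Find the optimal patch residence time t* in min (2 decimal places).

72.33 min

By the marginal value theorem, leave when the instantaneous gain rate g'(t) equals the habitat-wide average g(t)/(T + t).
g'(t) = 0.78·297·t^-0.22. Setting 0.78·297·t^-0.22 = 297·t^0.78/(20.4+t) gives 0.78(20.4+t) = t, so 0.22·t = 0.78×20.4.
t* = 0.78×20.4/0.22 = 72.33 min.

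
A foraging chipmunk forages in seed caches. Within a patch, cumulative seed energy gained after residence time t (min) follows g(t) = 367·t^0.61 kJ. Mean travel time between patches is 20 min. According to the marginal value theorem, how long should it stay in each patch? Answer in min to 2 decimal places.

31.28 min

Optimal t* satisfies g'(t*) = g(t*)/(T + t*).
g'(t) = 0.61·367·t^-0.39. Setting 0.61·367·t^-0.39 = 367·t^0.61/(20+t) gives 0.61(20+t) = t, so 0.39·t = 0.61×20.
t* = 0.61×20/0.39 = 31.28 min.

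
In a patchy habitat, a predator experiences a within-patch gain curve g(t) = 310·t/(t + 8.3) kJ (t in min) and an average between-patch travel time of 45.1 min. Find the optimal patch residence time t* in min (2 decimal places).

Optimal t* satisfies g'(t*) = g(t*)/(T + t*).
g'(t) = 310·8.3/(t + 8.3)². Setting 310·8.3/(t+8.3)² = 310t/[(t+8.3)(45.1+t)] gives 8.3(45.1+t) = t(t+8.3), so t² = 8.3×45.1 = 374.3.
t* = √374.3 = 19.35 min.

19.35 min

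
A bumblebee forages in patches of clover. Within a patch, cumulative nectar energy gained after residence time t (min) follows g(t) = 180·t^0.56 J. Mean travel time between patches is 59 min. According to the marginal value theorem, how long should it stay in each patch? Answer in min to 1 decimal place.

75.1 min

Optimal t* satisfies g'(t*) = g(t*)/(T + t*).
g'(t) = 0.56·180·t^-0.44. Setting 0.56·180·t^-0.44 = 180·t^0.56/(59+t) gives 0.56(59+t) = t, so 0.44·t = 0.56×59.
t* = 0.56×59/0.44 = 75.09 min.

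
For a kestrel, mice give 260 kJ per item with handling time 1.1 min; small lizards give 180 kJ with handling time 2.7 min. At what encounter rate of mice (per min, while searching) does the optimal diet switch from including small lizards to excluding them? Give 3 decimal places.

0.357 per min

At the threshold, the rate on mice alone equals the profitability of small lizards: λ·260/(1 + λ·1.1) = 180/2.7 = 66.67.
Rearranging, λ(260 − 66.67×1.1) = 66.67, so λ = 66.67/186.7 = 0.3571 per min.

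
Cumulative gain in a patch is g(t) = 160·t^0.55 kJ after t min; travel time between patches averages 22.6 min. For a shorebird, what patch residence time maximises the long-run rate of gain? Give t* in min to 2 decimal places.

27.62 min

By the marginal value theorem, leave when the instantaneous gain rate g'(t) equals the habitat-wide average g(t)/(T + t).
g'(t) = 0.55·160·t^-0.45. Setting 0.55·160·t^-0.45 = 160·t^0.55/(22.6+t) gives 0.55(22.6+t) = t, so 0.45·t = 0.55×22.6.
t* = 0.55×22.6/0.45 = 27.62 min.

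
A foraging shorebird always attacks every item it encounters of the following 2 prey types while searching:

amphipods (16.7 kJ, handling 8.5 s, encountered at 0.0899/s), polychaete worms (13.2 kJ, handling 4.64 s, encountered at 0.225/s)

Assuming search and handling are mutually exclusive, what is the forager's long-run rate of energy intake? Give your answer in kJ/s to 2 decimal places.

1.59 kJ/s

R = Σλ_iE_i / (1 + Σλ_ih_i)
Numerator: 0.0899×16.7 + 0.225×13.2 = 4.471
Denominator: 1 + 0.0899×8.5 + 0.225×4.64 = 2.808
R = 4.471/2.808 = 1.592 kJ/s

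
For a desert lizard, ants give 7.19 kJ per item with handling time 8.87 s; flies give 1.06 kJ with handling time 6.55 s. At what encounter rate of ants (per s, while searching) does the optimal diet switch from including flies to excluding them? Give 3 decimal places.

0.028 per s

The zero-one rule: include flies iff E₂/h₂ > λE₁/(1+λh₁). Equality gives the switch point.
λE₁h₂ = E₂ + λE₂h₁ ⇒ λ = E₂/(E₁h₂ − E₂h₁) = 1.06/(47.09 − 9.402) = 0.02812 per s.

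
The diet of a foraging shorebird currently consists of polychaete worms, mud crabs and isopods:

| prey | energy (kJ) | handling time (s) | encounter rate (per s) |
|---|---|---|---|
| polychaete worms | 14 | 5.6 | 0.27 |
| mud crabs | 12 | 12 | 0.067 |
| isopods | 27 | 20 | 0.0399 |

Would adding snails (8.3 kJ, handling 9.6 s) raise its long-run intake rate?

On polychaete worms, mud crabs and isopods alone, R = ΣλE/(1+Σλh) = 5.661/4.114 = 1.376 kJ/s.
snails: E/h = 8.3/9.6 = 0.8646 kJ/s.
Since 0.8646 < R, time spent handling snails is better spent searching.

No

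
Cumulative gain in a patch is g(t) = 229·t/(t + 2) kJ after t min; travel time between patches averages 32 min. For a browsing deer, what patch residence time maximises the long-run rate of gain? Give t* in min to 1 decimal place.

By the marginal value theorem, leave when the instantaneous gain rate g'(t) equals the habitat-wide average g(t)/(T + t).
g'(t) = 229·2/(t + 2)². Setting 229·2/(t+2)² = 229t/[(t+2)(32+t)] gives 2(32+t) = t(t+2), so t² = 2×32 = 64.
t* = √64 = 8 min.

8.0 min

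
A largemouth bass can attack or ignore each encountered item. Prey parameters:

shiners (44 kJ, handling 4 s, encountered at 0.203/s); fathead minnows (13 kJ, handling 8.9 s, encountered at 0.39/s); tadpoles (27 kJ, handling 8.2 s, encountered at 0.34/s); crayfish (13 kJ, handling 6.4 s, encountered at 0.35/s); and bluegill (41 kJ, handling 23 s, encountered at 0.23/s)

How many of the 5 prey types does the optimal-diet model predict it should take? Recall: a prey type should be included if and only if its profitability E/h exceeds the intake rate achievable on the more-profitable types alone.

1

Profitabilities (E/h, kJ/s): shiners 11, tadpoles 3.29, crayfish 2.03, bluegill 1.78, fathead minnows 1.46. Add prey in this order while the next type's profitability exceeds the intake rate on those already taken.
Rate on top 1: 4.929. tadpoles: 3.29 < 4.929 → exclude; stop.
Optimal diet: shiners — 1 of 5 types.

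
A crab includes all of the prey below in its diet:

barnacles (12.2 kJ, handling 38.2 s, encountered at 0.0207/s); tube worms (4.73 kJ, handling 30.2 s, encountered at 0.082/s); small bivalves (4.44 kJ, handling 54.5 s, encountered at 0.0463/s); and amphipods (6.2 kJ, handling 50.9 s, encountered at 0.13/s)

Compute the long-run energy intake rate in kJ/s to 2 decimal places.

0.12 kJ/s

R = (0.0207×12.2 + 0.082×4.73 + 0.0463×4.44 + 0.13×6.2) / (1 + 0.0207×38.2 + 0.082×30.2 + 0.0463×54.5 + 0.13×50.9) = 1.652/13.41 = 0.1232 kJ/s.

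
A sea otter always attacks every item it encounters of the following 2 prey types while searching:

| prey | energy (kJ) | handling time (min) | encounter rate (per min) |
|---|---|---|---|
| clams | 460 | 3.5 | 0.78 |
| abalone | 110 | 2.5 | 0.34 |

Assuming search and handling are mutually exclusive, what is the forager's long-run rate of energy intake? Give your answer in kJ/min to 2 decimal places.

86.51 kJ/min

Energy encountered per unit search time: 0.78×460 + 0.34×110 = 396.2 kJ/min.
Handling time per unit search time: 0.78×3.5 + 0.34×2.5 = 3.58.
Rate = 396.2/(1 + 3.58) = 86.51 kJ/min.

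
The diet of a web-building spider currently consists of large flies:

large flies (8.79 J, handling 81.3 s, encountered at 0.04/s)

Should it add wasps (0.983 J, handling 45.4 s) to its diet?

Current rate: (0.04×8.79)/(1 + 0.04×81.3) = 0.08269 J/s.
Profitability of wasps: 0.983/45.4 = 0.02165 J/s.
Since 0.02165 < R, time spent handling wasps is better spent searching.

No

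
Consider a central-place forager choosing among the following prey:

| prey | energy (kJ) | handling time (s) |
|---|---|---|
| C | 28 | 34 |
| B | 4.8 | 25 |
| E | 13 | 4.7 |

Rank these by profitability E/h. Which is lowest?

B

In descending order of E/h:
E: 13/4.7 = 2.77 kJ/s
C: 28/34 = 0.824 kJ/s
B: 4.8/25 = 0.192 kJ/s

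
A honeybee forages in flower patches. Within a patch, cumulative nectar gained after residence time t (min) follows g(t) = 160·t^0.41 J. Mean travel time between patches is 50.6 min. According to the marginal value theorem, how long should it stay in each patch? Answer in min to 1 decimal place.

35.2 min

By the marginal value theorem, leave when the instantaneous gain rate g'(t) equals the habitat-wide average g(t)/(T + t).
g'(t) = 0.41·160·t^-0.59. Setting 0.41·160·t^-0.59 = 160·t^0.41/(50.6+t) gives 0.41(50.6+t) = t, so 0.59·t = 0.41×50.6.
t* = 0.41×50.6/0.59 = 35.16 min.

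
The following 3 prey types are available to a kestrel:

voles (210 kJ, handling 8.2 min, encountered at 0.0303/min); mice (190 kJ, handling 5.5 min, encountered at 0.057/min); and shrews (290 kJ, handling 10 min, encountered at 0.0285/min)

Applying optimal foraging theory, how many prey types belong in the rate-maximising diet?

Rank by E/h (kJ/min): mice 34.5, shrews 29, voles 25.6. Include each in turn until the next type's E/h falls below the running intake rate.
Rate on top 1: 8.245. shrews: 29 > 8.245 → include.
Rate on top 2: 11.95. voles: 25.6 > 11.95 → include.
Optimal diet: mice, shrews, voles — 3 of 3 types.

3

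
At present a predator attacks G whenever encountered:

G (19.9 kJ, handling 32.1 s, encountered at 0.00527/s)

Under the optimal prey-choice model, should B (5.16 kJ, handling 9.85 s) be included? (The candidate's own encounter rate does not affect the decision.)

Yes

Current rate: (0.00527×19.9)/(1 + 0.00527×32.1) = 0.0897 kJ/s.
B: E/h = 5.16/9.85 = 0.5239 kJ/s.
Since 0.5239 > R, including B increases the long-run rate.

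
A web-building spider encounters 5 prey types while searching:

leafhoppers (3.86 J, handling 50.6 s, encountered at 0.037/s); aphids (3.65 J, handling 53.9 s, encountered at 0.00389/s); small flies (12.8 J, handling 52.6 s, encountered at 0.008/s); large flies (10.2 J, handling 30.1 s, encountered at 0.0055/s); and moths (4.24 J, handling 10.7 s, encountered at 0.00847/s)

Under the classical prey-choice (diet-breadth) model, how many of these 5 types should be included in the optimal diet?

3

E/h in descending order: moths 0.396, large flies 0.339, small flies 0.243, leafhoppers 0.0763, aphids 0.0677 J/s. The optimal diet is the largest prefix of this list for which every included type satisfies E_i/h_i > R on the types above it.
Rate on top 1: 0.03293. large flies: 0.339 > 0.03293 → include.
Rate on top 2: 0.07325. small flies: 0.243 > 0.07325 → include.
Rate on top 3: 0.1159. leafhoppers: 0.0763 < 0.1159 → exclude; stop.
Optimal diet: moths, large flies, small flies — 3 of 5 types.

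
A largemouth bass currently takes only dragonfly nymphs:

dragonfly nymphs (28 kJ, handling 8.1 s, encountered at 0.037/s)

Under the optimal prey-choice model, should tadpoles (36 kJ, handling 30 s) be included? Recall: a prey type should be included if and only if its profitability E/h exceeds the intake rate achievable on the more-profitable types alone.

Intake rate on the current diet: R = (0.037×28) / (1 + 0.037×8.1) = 1.036/1.3 = 0.7971 kJ/s.
tadpoles: E/h = 36/30 = 1.2 kJ/s.
1.2 > 0.7971, so adding tadpoles raises the average — include it.

Yes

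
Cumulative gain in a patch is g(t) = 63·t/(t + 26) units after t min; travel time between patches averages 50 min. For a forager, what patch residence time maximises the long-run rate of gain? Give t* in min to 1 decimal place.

Optimal t* satisfies g'(t*) = g(t*)/(T + t*).
g'(t) = 63·26/(t + 26)². Setting 63·26/(t+26)² = 63t/[(t+26)(50+t)] gives 26(50+t) = t(t+26), so t² = 26×50 = 1300.
t* = √1300 = 36.06 min.

36.1 min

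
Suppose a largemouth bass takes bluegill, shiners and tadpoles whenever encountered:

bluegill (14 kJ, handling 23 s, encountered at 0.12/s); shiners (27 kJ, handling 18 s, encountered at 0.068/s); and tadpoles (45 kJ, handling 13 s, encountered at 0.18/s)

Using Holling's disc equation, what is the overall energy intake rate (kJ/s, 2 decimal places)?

R = Σλ_iE_i / (1 + Σλ_ih_i)
Numerator: 0.12×14 + 0.068×27 + 0.18×45 = 11.62
Denominator: 1 + 0.12×23 + 0.068×18 + 0.18×13 = 7.324
R = 11.62/7.324 = 1.586 kJ/s

1.59 kJ/s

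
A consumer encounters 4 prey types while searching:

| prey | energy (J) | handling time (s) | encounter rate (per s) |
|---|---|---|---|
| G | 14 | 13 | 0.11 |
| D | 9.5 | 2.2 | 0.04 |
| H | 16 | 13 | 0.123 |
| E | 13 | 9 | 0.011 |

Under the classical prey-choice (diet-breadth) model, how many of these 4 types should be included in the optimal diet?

Rank by E/h (J/s): D 4.32, E 1.44, H 1.23, G 1.08. Include each in turn until the next type's E/h falls below the running intake rate.
Rate on top 1: 0.3493. E: 1.44 > 0.3493 → include.
Rate on top 2: 0.4406. H: 1.23 > 0.4406 → include.
Rate on top 3: 0.8941. G: 1.08 > 0.8941 → include.
Optimal diet: D, E, H, G — 4 of 4 types.

4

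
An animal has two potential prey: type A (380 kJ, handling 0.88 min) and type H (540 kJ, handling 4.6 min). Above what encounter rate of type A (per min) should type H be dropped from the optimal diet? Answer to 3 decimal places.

0.424 per min

At the threshold, the rate on type A alone equals the profitability of type H: λ·380/(1 + λ·0.88) = 540/4.6 = 117.4.
Rearranging, λ(380 − 117.4×0.88) = 117.4, so λ = 117.4/276.7 = 0.4243 per min.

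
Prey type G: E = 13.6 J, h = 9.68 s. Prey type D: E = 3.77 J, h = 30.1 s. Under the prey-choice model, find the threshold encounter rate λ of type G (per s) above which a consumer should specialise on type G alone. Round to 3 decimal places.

0.010 per s

Drop type D once their profitability E₂/h₂ falls below the rate achievable on type G alone: E₂/h₂ = λE₁/(1 + λh₁).
Solve for λ: λE₁h₂ = E₂(1 + λh₁) → λ(E₁h₂ − E₂h₁) = E₂ → λ = E₂/(E₁h₂ − E₂h₁).
λ = 3.77/(13.6×30.1 − 3.77×9.68) = 3.77/372.9 = 0.01011 per s.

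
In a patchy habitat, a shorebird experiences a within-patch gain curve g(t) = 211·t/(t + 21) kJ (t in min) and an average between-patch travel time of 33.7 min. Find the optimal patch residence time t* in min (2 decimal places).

Optimal t* satisfies g'(t*) = g(t*)/(T + t*).
g'(t) = 211·21/(t + 21)². Setting 211·21/(t+21)² = 211t/[(t+21)(33.7+t)] gives 21(33.7+t) = t(t+21), so t² = 21×33.7 = 707.7.
t* = √707.7 = 26.6 min.

26.60 min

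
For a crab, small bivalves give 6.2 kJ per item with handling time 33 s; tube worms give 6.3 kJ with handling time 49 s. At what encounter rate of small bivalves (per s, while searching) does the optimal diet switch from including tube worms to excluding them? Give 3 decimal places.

0.066 per s

The zero-one rule: include tube worms iff E₂/h₂ > λE₁/(1+λh₁). Equality gives the switch point.
λE₁h₂ = E₂ + λE₂h₁ ⇒ λ = E₂/(E₁h₂ − E₂h₁) = 6.3/(303.8 − 207.9) = 0.06569 per s.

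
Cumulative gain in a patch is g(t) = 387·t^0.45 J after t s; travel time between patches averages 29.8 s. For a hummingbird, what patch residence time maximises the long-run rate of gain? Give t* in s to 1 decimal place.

By the marginal value theorem, leave when the instantaneous gain rate g'(t) equals the habitat-wide average g(t)/(T + t).
g'(t) = 0.45·387·t^-0.55. Setting 0.45·387·t^-0.55 = 387·t^0.45/(29.8+t) gives 0.45(29.8+t) = t, so 0.55·t = 0.45×29.8.
t* = 0.45×29.8/0.55 = 24.38 s.

24.4 s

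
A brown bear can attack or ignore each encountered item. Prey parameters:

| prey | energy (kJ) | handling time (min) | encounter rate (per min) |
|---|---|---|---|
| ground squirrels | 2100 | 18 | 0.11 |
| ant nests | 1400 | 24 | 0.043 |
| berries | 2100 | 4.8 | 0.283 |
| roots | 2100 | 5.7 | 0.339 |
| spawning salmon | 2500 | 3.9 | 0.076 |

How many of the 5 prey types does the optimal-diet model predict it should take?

Profitabilities (E/h, kJ/min): spawning salmon 641, berries 438, roots 368, ground squirrels 117, ant nests 58.3. Add prey in this order while the next type's profitability exceeds the intake rate on those already taken.
Rate on top 1: 146.6. berries: 438 > 146.6 → include.
Rate on top 2: 295.4. roots: 368 > 295.4 → include.
Rate on top 3: 326.2. ground squirrels: 117 < 326.2 → exclude; stop.
Optimal diet: spawning salmon, berries, roots — 3 of 5 types.

3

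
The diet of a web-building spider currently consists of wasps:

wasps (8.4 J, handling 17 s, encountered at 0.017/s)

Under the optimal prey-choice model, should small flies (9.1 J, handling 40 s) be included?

Intake rate on the current diet: R = (0.017×8.4) / (1 + 0.017×17) = 0.1428/1.289 = 0.1108 J/s.
small flies: E/h = 9.1/40 = 0.2275 J/s.
Since 0.2275 > R, including small flies increases the long-run rate.

Yes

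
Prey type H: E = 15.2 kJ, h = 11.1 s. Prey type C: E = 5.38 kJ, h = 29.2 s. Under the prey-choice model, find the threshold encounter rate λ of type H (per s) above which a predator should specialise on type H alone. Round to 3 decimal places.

The zero-one rule: include type C iff E₂/h₂ > λE₁/(1+λh₁). Equality gives the switch point.
λE₁h₂ = E₂ + λE₂h₁ ⇒ λ = E₂/(E₁h₂ − E₂h₁) = 5.38/(443.8 − 59.72) = 0.01401 per s.

0.014 per s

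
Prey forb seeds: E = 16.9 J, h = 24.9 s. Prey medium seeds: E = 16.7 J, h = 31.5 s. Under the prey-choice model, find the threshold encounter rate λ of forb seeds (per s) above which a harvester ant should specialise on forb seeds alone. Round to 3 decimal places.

At the threshold, the rate on forb seeds alone equals the profitability of medium seeds: λ·16.9/(1 + λ·24.9) = 16.7/31.5 = 0.5302.
Rearranging, λ(16.9 − 0.5302×24.9) = 0.5302, so λ = 0.5302/3.699 = 0.1433 per s.

0.143 per s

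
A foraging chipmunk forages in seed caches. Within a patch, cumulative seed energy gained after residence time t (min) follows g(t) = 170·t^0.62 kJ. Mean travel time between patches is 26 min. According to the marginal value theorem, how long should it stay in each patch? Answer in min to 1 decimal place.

42.4 min

Maximise g(t)/(T+t): set derivative to zero → g'(t)(T+t) = g(t).
g'(t) = 0.62·170·t^-0.38. Setting 0.62·170·t^-0.38 = 170·t^0.62/(26+t) gives 0.62(26+t) = t, so 0.38·t = 0.62×26.
t* = 0.62×26/0.38 = 42.42 min.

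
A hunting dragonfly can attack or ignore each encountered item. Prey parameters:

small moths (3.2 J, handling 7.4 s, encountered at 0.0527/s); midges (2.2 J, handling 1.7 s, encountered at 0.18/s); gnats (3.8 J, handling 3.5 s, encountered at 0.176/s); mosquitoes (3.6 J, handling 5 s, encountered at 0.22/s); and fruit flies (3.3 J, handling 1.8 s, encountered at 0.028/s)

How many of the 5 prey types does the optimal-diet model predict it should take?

Rank by E/h (J/s): fruit flies 1.83, midges 1.29, gnats 1.09, mosquitoes 0.72, small moths 0.432. Include each in turn until the next type's E/h falls below the running intake rate.
Rate on top 1: 0.08797. midges: 1.29 > 0.08797 → include.
Rate on top 2: 0.3601. gnats: 1.09 > 0.3601 → include.
Rate on top 3: 0.5867. mosquitoes: 0.72 > 0.5867 → include.
Rate on top 4: 0.6344. small moths: 0.432 < 0.6344 → exclude; stop.
Optimal diet: fruit flies, midges, gnats, mosquitoes — 4 of 5 types.

4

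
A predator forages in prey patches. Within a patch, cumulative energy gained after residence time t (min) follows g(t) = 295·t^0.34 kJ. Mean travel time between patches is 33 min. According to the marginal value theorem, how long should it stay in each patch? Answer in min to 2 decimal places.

17.00 min

By the marginal value theorem, leave when the instantaneous gain rate g'(t) equals the habitat-wide average g(t)/(T + t).
g'(t) = 0.34·295·t^-0.66. Setting 0.34·295·t^-0.66 = 295·t^0.34/(33+t) gives 0.34(33+t) = t, so 0.66·t = 0.34×33.
t* = 0.34×33/0.66 = 17 min.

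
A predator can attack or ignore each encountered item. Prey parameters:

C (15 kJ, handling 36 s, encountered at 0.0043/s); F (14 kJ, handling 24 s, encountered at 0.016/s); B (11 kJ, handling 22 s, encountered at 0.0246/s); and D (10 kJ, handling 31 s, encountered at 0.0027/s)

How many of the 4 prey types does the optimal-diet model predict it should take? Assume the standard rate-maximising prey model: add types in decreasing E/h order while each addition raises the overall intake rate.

Rank by E/h (kJ/s): F 0.583, B 0.5, C 0.417, D 0.323. Include each in turn until the next type's E/h falls below the running intake rate.
Rate on top 1: 0.1618. B: 0.5 > 0.1618 → include.
Rate on top 2: 0.2569. C: 0.417 > 0.2569 → include.
Rate on top 3: 0.2688. D: 0.323 > 0.2688 → include.
Optimal diet: F, B, C, D — 4 of 4 types.

4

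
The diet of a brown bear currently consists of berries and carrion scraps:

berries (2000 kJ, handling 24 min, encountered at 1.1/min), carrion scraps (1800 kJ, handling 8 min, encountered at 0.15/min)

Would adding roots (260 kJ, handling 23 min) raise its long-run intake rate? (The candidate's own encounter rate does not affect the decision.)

No

Current rate: (1.1×2000 + 0.15×1800)/(1 + 1.1×24 + 0.15×8) = 86.36 kJ/min.
Profitability of roots: 260/23 = 11.3 kJ/min.
Since 11.3 < R, time spent handling roots is better spent searching.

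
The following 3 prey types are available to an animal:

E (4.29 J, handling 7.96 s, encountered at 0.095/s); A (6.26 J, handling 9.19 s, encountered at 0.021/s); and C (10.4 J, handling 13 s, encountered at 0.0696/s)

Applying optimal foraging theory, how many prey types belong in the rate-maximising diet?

3

Profitabilities (E/h, J/s): C 0.8, A 0.681, E 0.539. Add prey in this order while the next type's profitability exceeds the intake rate on those already taken.
Rate on top 1: 0.38. A: 0.681 > 0.38 → include.
Rate on top 2: 0.4077. E: 0.539 > 0.4077 → include.
Optimal diet: C, A, E — 3 of 3 types.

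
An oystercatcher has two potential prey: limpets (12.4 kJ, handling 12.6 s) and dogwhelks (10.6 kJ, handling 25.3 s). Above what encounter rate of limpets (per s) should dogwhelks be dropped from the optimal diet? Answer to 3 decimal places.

0.059 per s

The zero-one rule: include dogwhelks iff E₂/h₂ > λE₁/(1+λh₁). Equality gives the switch point.
λE₁h₂ = E₂ + λE₂h₁ ⇒ λ = E₂/(E₁h₂ − E₂h₁) = 10.6/(313.7 − 133.6) = 0.05884 per s.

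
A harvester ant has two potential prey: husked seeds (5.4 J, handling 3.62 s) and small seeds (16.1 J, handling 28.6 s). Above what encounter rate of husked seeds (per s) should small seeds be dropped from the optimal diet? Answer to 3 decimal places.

The zero-one rule: include small seeds iff E₂/h₂ > λE₁/(1+λh₁). Equality gives the switch point.
λE₁h₂ = E₂ + λE₂h₁ ⇒ λ = E₂/(E₁h₂ − E₂h₁) = 16.1/(154.4 − 58.28) = 0.1674 per s.

0.167 per s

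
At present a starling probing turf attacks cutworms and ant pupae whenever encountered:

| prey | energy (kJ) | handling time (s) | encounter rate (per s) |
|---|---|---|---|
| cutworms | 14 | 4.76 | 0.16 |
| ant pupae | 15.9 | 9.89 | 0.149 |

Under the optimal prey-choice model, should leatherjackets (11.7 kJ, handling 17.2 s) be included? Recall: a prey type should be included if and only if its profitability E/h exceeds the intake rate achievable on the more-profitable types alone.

No

On cutworms and ant pupae alone, R = ΣλE/(1+Σλh) = 4.609/3.235 = 1.425 kJ/s.
Profitability of leatherjackets: 11.7/17.2 = 0.6802 kJ/s.
Since 0.6802 < R, time spent handling leatherjackets is better spent searching.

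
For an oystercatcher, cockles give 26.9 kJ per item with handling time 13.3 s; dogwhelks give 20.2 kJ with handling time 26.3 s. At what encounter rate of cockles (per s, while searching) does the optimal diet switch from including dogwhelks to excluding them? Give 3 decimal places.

0.046 per s

Drop dogwhelks once their profitability E₂/h₂ falls below the rate achievable on cockles alone: E₂/h₂ = λE₁/(1 + λh₁).
Solve for λ: λE₁h₂ = E₂(1 + λh₁) → λ(E₁h₂ − E₂h₁) = E₂ → λ = E₂/(E₁h₂ − E₂h₁).
λ = 20.2/(26.9×26.3 − 20.2×13.3) = 20.2/438.8 = 0.04603 per s.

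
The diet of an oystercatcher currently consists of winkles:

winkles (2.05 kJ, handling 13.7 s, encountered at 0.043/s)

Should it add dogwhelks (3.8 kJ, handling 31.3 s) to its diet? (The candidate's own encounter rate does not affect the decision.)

Yes

Intake rate on the current diet: R = (0.043×2.05) / (1 + 0.043×13.7) = 0.08815/1.589 = 0.05547 kJ/s.
Profitability of dogwhelks: 3.8/31.3 = 0.1214 kJ/s.
0.1214 > 0.05547, so adding dogwhelks raises the average — include it.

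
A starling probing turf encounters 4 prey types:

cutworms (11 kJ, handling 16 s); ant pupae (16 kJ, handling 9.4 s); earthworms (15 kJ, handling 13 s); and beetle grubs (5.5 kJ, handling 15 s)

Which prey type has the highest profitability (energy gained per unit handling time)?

In descending order of E/h:
ant pupae: 16/9.4 = 1.7 kJ/s
earthworms: 15/13 = 1.15 kJ/s
cutworms: 11/16 = 0.688 kJ/s
beetle grubs: 5.5/15 = 0.367 kJ/s

ant pupae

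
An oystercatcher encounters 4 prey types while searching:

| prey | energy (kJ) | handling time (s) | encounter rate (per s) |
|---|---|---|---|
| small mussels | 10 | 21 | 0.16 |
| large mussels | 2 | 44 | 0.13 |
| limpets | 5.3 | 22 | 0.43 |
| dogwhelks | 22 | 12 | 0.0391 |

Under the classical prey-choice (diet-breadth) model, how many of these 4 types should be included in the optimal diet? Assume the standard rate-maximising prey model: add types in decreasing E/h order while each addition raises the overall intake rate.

Rank by E/h (kJ/s): dogwhelks 1.83, small mussels 0.476, limpets 0.241, large mussels 0.0455. Include each in turn until the next type's E/h falls below the running intake rate.
Rate on top 1: 0.5855. small mussels: 0.476 < 0.5855 → exclude; stop.
Optimal diet: dogwhelks — 1 of 4 types.

1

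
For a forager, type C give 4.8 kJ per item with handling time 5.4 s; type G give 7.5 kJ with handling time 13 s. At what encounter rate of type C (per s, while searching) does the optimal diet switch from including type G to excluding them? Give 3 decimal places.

The zero-one rule: include type G iff E₂/h₂ > λE₁/(1+λh₁). Equality gives the switch point.
λE₁h₂ = E₂ + λE₂h₁ ⇒ λ = E₂/(E₁h₂ − E₂h₁) = 7.5/(62.4 − 40.5) = 0.3425 per s.

0.342 per s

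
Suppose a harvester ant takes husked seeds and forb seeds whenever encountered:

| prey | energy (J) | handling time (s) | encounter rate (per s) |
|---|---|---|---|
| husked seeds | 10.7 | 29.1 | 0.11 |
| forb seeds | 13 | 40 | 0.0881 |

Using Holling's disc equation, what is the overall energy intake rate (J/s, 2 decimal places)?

0.30 J/s

R = (0.11×10.7 + 0.0881×13) / (1 + 0.11×29.1 + 0.0881×40) = 2.322/7.725 = 0.3006 J/s.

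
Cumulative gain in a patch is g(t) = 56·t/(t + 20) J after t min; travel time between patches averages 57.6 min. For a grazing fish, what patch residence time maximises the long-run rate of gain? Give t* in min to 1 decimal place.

33.9 min

Optimal t* satisfies g'(t*) = g(t*)/(T + t*).
g'(t) = 56·20/(t + 20)². Setting 56·20/(t+20)² = 56t/[(t+20)(57.6+t)] gives 20(57.6+t) = t(t+20), so t² = 20×57.6 = 1152.
t* = √1152 = 33.94 min.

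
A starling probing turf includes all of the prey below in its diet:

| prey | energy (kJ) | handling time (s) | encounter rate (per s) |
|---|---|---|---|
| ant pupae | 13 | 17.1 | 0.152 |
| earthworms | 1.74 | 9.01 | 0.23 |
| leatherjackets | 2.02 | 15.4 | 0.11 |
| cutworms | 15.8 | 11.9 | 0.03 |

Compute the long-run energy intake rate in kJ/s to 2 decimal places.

Energy encountered per unit search time: 0.152×13 + 0.23×1.74 + 0.11×2.02 + 0.03×15.8 = 3.072 kJ/s.
Handling time per unit search time: 0.152×17.1 + 0.23×9.01 + 0.11×15.4 + 0.03×11.9 = 6.723.
Rate = 3.072/(1 + 6.723) = 0.3979 kJ/s.

0.40 kJ/s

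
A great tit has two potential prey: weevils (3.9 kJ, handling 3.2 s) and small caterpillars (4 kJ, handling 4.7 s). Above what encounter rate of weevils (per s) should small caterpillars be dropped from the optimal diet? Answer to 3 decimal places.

Drop small caterpillars once their profitability E₂/h₂ falls below the rate achievable on weevils alone: E₂/h₂ = λE₁/(1 + λh₁).
Solve for λ: λE₁h₂ = E₂(1 + λh₁) → λ(E₁h₂ − E₂h₁) = E₂ → λ = E₂/(E₁h₂ − E₂h₁).
λ = 4/(3.9×4.7 − 4×3.2) = 4/5.53 = 0.7233 per s.

0.723 per s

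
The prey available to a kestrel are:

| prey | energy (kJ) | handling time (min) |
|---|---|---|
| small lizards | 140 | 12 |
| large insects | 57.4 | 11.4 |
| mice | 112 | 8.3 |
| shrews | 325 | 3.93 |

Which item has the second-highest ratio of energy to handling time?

mice

Profitability E/h (kJ/min): small lizards = 140/12 = 11.7, large insects = 57.4/11.4 = 5.04, mice = 112/8.3 = 13.5, shrews = 325/3.93 = 82.7.
Ranked: shrews > mice > small lizards > large insects.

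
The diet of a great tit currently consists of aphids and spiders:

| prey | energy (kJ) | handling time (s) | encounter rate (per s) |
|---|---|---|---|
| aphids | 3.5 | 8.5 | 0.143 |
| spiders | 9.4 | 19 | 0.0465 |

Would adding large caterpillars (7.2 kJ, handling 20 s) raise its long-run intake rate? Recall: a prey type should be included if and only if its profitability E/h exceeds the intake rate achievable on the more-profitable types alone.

On aphids and spiders alone, R = ΣλE/(1+Σλh) = 0.9376/3.099 = 0.3025 kJ/s.
large caterpillars: E/h = 7.2/20 = 0.36 kJ/s.
Since 0.36 > R, including large caterpillars increases the long-run rate.

Yes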